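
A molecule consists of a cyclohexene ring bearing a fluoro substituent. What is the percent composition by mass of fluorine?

18.97%

Atom tally by fragment:
  cyclohexene ring core → C:6 H:10
  (− 1 ring H displaced by substituents)
  + F → F:1
Element totals:
  C: 6
  H: 9
  F: 1
Molecular formula: C6H9F.
Molar mass = 100.136 g/mol.
Mass from F: 1 × 18.998 = 18.998 g/mol.
%F = 18.998 / 100.136 × 100 = 18.97%.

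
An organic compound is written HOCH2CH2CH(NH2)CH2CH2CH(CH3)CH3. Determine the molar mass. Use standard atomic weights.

Atom tally by fragment:
  HOCH2 → C:1 H:3 O:1
  CH2 → C:1 H:2
  CH(NH2) → C:1 H:3 N:1
  CH2 → C:1 H:2
  CH2 → C:1 H:2
  CH(CH3) → C:2 H:4
  CH3 → C:1 H:3
Element totals:
  C: 8
  H: 19
  N: 1
  O: 1
Molecular formula: C8H19NO.
  M = 8(12.011) + 19(1.008) + 14.007 + 15.999
    = 96.088 + 19.152 + 14.007 + 15.999 = 145.246

145.25 g/mol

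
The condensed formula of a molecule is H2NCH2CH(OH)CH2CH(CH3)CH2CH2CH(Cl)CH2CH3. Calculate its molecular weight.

207.74 g/mol

Atom tally by fragment:
  H2NCH2 → C:1 H:4 N:1
  CH(OH) → C:1 H:2 O:1
  CH2 → C:1 H:2
  CH(CH3) → C:2 H:4
  CH2 → C:1 H:2
  CH2 → C:1 H:2
  CH(Cl) → C:1 H:1 Cl:1
  CH2 → C:1 H:2
  CH3 → C:1 H:3
Element totals:
  C: 10
  H: 22
  Cl: 1
  N: 1
  O: 1
Molecular formula: C10H22ClNO.
  M = 10(12.011) + 22(1.008) + 35.45 + 14.007 + 15.999
    = 120.110 + 22.176 + 35.450 + 14.007 + 15.999 = 207.742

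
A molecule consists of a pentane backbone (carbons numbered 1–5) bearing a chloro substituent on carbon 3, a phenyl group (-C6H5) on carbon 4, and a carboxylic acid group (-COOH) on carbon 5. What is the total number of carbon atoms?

12

Atom tally by fragment:
  CH3 → C:1 H:3
  CH2 → C:1 H:2
  CH(Cl) → C:1 H:1 Cl:1
  CH(C6H5) → C:7 H:6
  CH2COOH → C:2 H:3 O:2
Element totals:
  C: 12
  H: 15
  Cl: 1
  O: 2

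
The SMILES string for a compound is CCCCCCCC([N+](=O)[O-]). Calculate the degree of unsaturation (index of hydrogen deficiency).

Atom tally by fragment:
  CH3 → C:1 H:3
  CH2 → C:1 H:2
  CH2 → C:1 H:2
  CH2 → C:1 H:2
  CH2 → C:1 H:2
  CH2 → C:1 H:2
  CH2 → C:1 H:2
  CH2NO2 → C:1 H:2 N:1 O:2
Element totals:
  C: 8
  H: 17
  N: 1
  O: 2
Molecular formula: C8H17NO2.
DoU = (2C + 2 + N − H − X) / 2 = (2·8 + 2 + 1 − 17 − 0) / 2 = 1.

1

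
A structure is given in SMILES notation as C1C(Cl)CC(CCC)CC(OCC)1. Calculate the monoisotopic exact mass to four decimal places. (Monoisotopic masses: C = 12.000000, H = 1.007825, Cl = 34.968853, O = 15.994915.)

Atom tally by fragment:
  cyclohexane ring core → C:6 H:12
  (− 3 ring H displaced by substituents)
  + Cl → Cl:1
  + CH2CH2CH3 → C:3 H:7
  + OC2H5 → C:2 H:5 O:1
Element totals:
  C: 11
  H: 21
  Cl: 1
  O: 1
Molecular formula: C11H21ClO.
  M = 11(12.0) + 21(1.007825) + 34.968853 + 15.994915
    = 132.000000 + 21.164325 + 34.968853 + 15.994915 = 204.128093

204.1281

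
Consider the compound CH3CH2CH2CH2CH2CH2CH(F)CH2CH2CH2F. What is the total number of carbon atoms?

Atom tally by fragment:
  CH3 → C:1 H:3
  CH2 → C:1 H:2
  CH2 → C:1 H:2
  CH2 → C:1 H:2
  CH2 → C:1 H:2
  CH2 → C:1 H:2
  CH(F) → C:1 H:1 F:1
  CH2 → C:1 H:2
  CH2 → C:1 H:2
  CH2F → C:1 H:2 F:1
Element totals:
  C: 10
  H: 20
  F: 2

10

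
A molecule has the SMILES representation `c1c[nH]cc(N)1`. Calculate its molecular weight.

Atom tally by fragment:
  pyrrole ring core → C:4 H:5 N:1
  (− 1 ring H displaced by substituents)
  + NH2 → N:1 H:2
Element totals:
  C: 4
  H: 6
  N: 2
Molecular formula: C4H6N2.
  M = 4(12.011) + 6(1.008) + 2(14.007)
    = 48.044 + 6.048 + 28.014 = 82.106

82.11 g/mol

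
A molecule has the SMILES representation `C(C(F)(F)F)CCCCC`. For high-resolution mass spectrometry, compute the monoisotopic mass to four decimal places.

Atom tally by fragment:
  F3CCH2 → C:2 H:2 F:3
  CH2 → C:1 H:2
  CH2 → C:1 H:2
  CH2 → C:1 H:2
  CH2 → C:1 H:2
  CH3 → C:1 H:3
Element totals:
  C: 7
  H: 13
  F: 3
Molecular formula: C7H13F3.
  M = 7(12.0) + 13(1.007825) + 3(18.998403)
    = 84.000000 + 13.101725 + 56.995209 = 154.096934

154.0969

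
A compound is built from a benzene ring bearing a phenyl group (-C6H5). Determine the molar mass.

154.21 g/mol

Atom tally by fragment:
  benzene ring core → C:6 H:6
  (− 1 ring H displaced by substituents)
  + C6H5 → C:6 H:5
Element totals:
  C: 12
  H: 10
Molecular formula: C12H10.
  M = 12(12.011) + 10(1.008)
    = 144.132 + 10.080 = 154.212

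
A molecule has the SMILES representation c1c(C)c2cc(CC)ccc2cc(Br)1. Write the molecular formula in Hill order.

Atom tally by fragment:
  naphthalene ring system core → C:10 H:8
  (− 3 ring H displaced by substituents)
  + CH3 → C:1 H:3
  + C2H5 → C:2 H:5
  + Br → Br:1
Element totals:
  C: 13
  H: 13
  Br: 1

C13H13Br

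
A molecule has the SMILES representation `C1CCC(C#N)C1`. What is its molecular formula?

Atom tally by fragment:
  cyclopentane ring core → C:5 H:10
  (− 1 ring H displaced by substituents)
  + CN → C:1 N:1
Element totals:
  C: 6
  H: 9
  N: 1

C6H9N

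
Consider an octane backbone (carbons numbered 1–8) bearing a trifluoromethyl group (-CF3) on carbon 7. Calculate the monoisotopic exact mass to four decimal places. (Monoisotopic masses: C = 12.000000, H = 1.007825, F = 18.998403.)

182.1282

Atom tally by fragment:
  CH3 → C:1 H:3
  CH2 → C:1 H:2
  CH2 → C:1 H:2
  CH2 → C:1 H:2
  CH2 → C:1 H:2
  CH2 → C:1 H:2
  CH(CF3) → C:2 H:1 F:3
  CH3 → C:1 H:3
Element totals:
  C: 9
  H: 17
  F: 3
Molecular formula: C9H17F3.
  M = 9(12.0) + 17(1.007825) + 3(18.998403)
    = 108.000000 + 17.133025 + 56.995209 = 182.128234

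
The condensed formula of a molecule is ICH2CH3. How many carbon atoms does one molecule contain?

2

Atom tally by fragment:
  ICH2 → C:1 H:2 I:1
  CH3 → C:1 H:3
Element totals:
  C: 2
  H: 5
  I: 1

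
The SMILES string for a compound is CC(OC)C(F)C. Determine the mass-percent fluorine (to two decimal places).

Atom tally by fragment:
  CH3 → C:1 H:3
  CH(OCH3) → C:2 H:4 O:1
  CH(F) → C:1 H:1 F:1
  CH3 → C:1 H:3
Element totals:
  C: 5
  H: 11
  F: 1
  O: 1
Molecular formula: C5H11FO.
Molar mass = 106.140 g/mol.
Mass from F: 1 × 18.998 = 18.998 g/mol.
%F = 18.998 / 106.140 × 100 = 17.90%.

17.90%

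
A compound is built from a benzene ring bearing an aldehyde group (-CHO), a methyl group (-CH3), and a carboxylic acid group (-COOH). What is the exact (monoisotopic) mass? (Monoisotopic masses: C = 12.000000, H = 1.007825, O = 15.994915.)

Atom tally by fragment:
  benzene ring core → C:6 H:6
  (− 3 ring H displaced by substituents)
  + CHO → C:1 H:1 O:1
  + CH3 → C:1 H:3
  + COOH → C:1 H:1 O:2
Element totals:
  C: 9
  H: 8
  O: 3
Molecular formula: C9H8O3.
  M = 9(12.0) + 8(1.007825) + 3(15.994915)
    = 108.000000 + 8.062600 + 47.984745 = 164.047345

164.0473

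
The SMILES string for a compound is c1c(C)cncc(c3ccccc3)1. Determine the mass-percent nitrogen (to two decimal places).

8.28%

Atom tally by fragment:
  pyridine ring core → C:5 H:5 N:1
  (− 2 ring H displaced by substituents)
  + CH3 → C:1 H:3
  + C6H5 → C:6 H:5
Element totals:
  C: 12
  H: 11
  N: 1
Molecular formula: C12H11N.
Molar mass = 169.227 g/mol.
Mass from N: 1 × 14.007 = 14.007 g/mol.
%N = 14.007 / 169.227 × 100 = 8.28%.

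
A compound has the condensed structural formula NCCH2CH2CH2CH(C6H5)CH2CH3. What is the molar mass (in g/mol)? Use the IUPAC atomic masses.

Atom tally by fragment:
  NCCH2 → C:2 H:2 N:1
  CH2 → C:1 H:2
  CH2 → C:1 H:2
  CH(C6H5) → C:7 H:6
  CH2 → C:1 H:2
  CH3 → C:1 H:3
Element totals:
  C: 13
  H: 17
  N: 1
Molecular formula: C13H17N.
  M = 13(12.011) + 17(1.008) + 14.007
    = 156.143 + 17.136 + 14.007 = 187.286

187.29 g/mol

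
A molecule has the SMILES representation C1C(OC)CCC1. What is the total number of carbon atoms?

6

Atom tally by fragment:
  cyclopentane ring core → C:5 H:10
  (− 1 ring H displaced by substituents)
  + OCH3 → C:1 H:3 O:1
Element totals:
  C: 6
  H: 12
  O: 1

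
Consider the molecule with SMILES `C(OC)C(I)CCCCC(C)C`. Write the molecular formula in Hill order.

C10H21IO

Atom tally by fragment:
  CH3OCH2 → C:2 H:5 O:1
  CH(I) → C:1 H:1 I:1
  CH2 → C:1 H:2
  CH2 → C:1 H:2
  CH2 → C:1 H:2
  CH2 → C:1 H:2
  CH(CH3) → C:2 H:4
  CH3 → C:1 H:3
Element totals:
  C: 10
  H: 21
  I: 1
  O: 1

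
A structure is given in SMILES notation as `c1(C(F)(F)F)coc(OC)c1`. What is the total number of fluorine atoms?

Atom tally by fragment:
  furan ring core → C:4 H:4 O:1
  (− 2 ring H displaced by substituents)
  + CF3 → C:1 F:3
  + OCH3 → C:1 H:3 O:1
Element totals:
  C: 6
  H: 5
  F: 3
  O: 2

3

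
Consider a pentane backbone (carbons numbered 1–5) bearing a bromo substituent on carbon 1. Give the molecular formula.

C5H11Br

Atom tally by fragment:
  BrCH2 → C:1 H:2 Br:1
  CH2 → C:1 H:2
  CH2 → C:1 H:2
  CH2 → C:1 H:2
  CH3 → C:1 H:3
Element totals:
  C: 5
  H: 11
  Br: 1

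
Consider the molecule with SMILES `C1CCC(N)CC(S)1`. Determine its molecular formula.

C6H13NS

Atom tally by fragment:
  cyclohexane ring core → C:6 H:12
  (− 2 ring H displaced by substituents)
  + NH2 → N:1 H:2
  + SH → S:1 H:1
Element totals:
  C: 6
  H: 13
  N: 1
  S: 1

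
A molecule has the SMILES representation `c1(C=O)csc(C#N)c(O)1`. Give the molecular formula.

Atom tally by fragment:
  thiophene ring core → C:4 H:4 S:1
  (− 3 ring H displaced by substituents)
  + CHO → C:1 H:1 O:1
  + CN → C:1 N:1
  + OH → O:1 H:1
Element totals:
  C: 6
  H: 3
  N: 1
  O: 2
  S: 1

C6H3NO2S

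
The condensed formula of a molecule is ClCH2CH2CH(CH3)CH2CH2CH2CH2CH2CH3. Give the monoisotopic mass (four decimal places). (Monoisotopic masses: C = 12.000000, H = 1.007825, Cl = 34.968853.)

Element totals:
  C: 10
  H: 21
  Cl: 1
Molecular formula: C10H21Cl.
  M = 10(12.0) + 21(1.007825) + 34.968853
    = 120.000000 + 21.164325 + 34.968853 = 176.133178

176.1332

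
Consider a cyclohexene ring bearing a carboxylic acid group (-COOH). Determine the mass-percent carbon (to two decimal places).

66.65%

Atom tally by fragment:
  cyclohexene ring core → C:6 H:10
  (− 1 ring H displaced by substituents)
  + COOH → C:1 H:1 O:2
Element totals:
  C: 7
  H: 10
  O: 2
Molecular formula: C7H10O2.
Molar mass = 126.155 g/mol.
Mass from C: 7 × 12.011 = 84.077 g/mol.
%C = 84.077 / 126.155 × 100 = 66.65%.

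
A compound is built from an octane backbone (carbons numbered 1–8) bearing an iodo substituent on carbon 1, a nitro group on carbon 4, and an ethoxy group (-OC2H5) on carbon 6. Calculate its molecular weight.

329.18 g/mol

Atom tally by fragment:
  ICH2 → C:1 H:2 I:1
  CH2 → C:1 H:2
  CH2 → C:1 H:2
  CH(NO2) → C:1 H:1 N:1 O:2
  CH2 → C:1 H:2
  CH(OC2H5) → C:3 H:6 O:1
  CH2 → C:1 H:2
  CH3 → C:1 H:3
Element totals:
  C: 10
  H: 20
  I: 1
  N: 1
  O: 3
Molecular formula: C10H20INO3.
  M = 10(12.011) + 20(1.008) + 126.904 + 14.007 + 3(15.999)
    = 120.110 + 20.160 + 126.904 + 14.007 + 47.997 = 329.178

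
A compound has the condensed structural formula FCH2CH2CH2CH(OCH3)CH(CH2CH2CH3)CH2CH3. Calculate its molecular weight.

Atom tally by fragment:
  FCH2 → C:1 H:2 F:1
  CH2 → C:1 H:2
  CH2 → C:1 H:2
  CH(OCH3) → C:2 H:4 O:1
  CH(CH2CH2CH3) → C:4 H:8
  CH2 → C:1 H:2
  CH3 → C:1 H:3
Element totals:
  C: 11
  H: 23
  F: 1
  O: 1
Molecular formula: C11H23FO.
  M = 11(12.011) + 23(1.008) + 18.998 + 15.999
    = 132.121 + 23.184 + 18.998 + 15.999 = 190.302

190.30 g/mol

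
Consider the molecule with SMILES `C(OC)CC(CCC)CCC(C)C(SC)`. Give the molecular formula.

Atom tally by fragment:
  CH3OCH2 → C:2 H:5 O:1
  CH2 → C:1 H:2
  CH(CH2CH2CH3) → C:4 H:8
  CH2 → C:1 H:2
  CH2 → C:1 H:2
  CH(CH3) → C:2 H:4
  CH2SCH3 → C:2 H:5 S:1
Element totals:
  C: 13
  H: 28
  O: 1
  S: 1

C13H28OS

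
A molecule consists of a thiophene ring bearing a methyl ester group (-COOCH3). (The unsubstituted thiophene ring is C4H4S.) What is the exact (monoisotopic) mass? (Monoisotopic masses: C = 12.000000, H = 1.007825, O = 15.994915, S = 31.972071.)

Atom tally by fragment:
  thiophene ring core → C:4 H:4 S:1
  (− 1 ring H displaced by substituents)
  + COOCH3 → C:2 H:3 O:2
Element totals:
  C: 6
  H: 6
  O: 2
  S: 1
Molecular formula: C6H6O2S.
  M = 6(12.0) + 6(1.007825) + 2(15.994915) + 31.972071
    = 72.000000 + 6.046950 + 31.989830 + 31.972071 = 142.008851

142.0089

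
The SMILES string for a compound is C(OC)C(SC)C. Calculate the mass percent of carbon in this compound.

Atom tally by fragment:
  CH3OCH2 → C:2 H:5 O:1
  CH(SCH3) → C:2 H:4 S:1
  CH3 → C:1 H:3
Element totals:
  C: 5
  H: 12
  O: 1
  S: 1
Molecular formula: C5H12OS.
Molar mass = 120.210 g/mol.
Mass from C: 5 × 12.011 = 60.055 g/mol.
%C = 60.055 / 120.210 × 100 = 49.96%.

49.96%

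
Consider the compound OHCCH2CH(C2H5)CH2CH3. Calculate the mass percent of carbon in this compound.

73.63%

Atom tally by fragment:
  OHCCH2 → C:2 H:3 O:1
  CH(C2H5) → C:3 H:6
  CH2 → C:1 H:2
  CH3 → C:1 H:3
Element totals:
  C: 7
  H: 14
  O: 1
Molecular formula: C7H14O.
Molar mass = 114.188 g/mol.
Mass from C: 7 × 12.011 = 84.077 g/mol.
%C = 84.077 / 114.188 × 100 = 73.63%.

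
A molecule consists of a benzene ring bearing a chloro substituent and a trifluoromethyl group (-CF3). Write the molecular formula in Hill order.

Atom tally by fragment:
  benzene ring core → C:6 H:6
  (− 2 ring H displaced by substituents)
  + Cl → Cl:1
  + CF3 → C:1 F:3
Element totals:
  C: 7
  H: 4
  Cl: 1
  F: 3

C7H4ClF3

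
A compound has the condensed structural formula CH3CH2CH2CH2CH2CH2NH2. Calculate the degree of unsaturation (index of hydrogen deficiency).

Atom tally by fragment:
  CH3 → C:1 H:3
  CH2 → C:1 H:2
  CH2 → C:1 H:2
  CH2 → C:1 H:2
  CH2 → C:1 H:2
  CH2NH2 → C:1 H:4 N:1
Element totals:
  C: 6
  H: 15
  N: 1
Molecular formula: C6H15N.
DoU = (2C + 2 + N − H − X) / 2 = (2·6 + 2 + 1 − 15 − 0) / 2 = 0.

0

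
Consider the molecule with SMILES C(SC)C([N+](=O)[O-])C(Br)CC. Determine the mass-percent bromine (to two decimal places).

Atom tally by fragment:
  CH3SCH2 → C:2 H:5 S:1
  CH(NO2) → C:1 H:1 N:1 O:2
  CH(Br) → C:1 H:1 Br:1
  CH2 → C:1 H:2
  CH3 → C:1 H:3
Element totals:
  C: 6
  H: 12
  Br: 1
  N: 1
  O: 2
  S: 1
Molecular formula: C6H12BrNO2S.
Molar mass = 242.131 g/mol.
Mass from Br: 1 × 79.904 = 79.904 g/mol.
%Br = 79.904 / 242.131 × 100 = 33.00%.

33.00%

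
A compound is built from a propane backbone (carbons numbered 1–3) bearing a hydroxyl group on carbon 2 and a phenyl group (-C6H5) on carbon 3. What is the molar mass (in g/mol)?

Atom tally by fragment:
  CH3 → C:1 H:3
  CH(OH) → C:1 H:2 O:1
  CH2C6H5 → C:7 H:7
Element totals:
  C: 9
  H: 12
  O: 1
Molecular formula: C9H12O.
  M = 9(12.011) + 12(1.008) + 15.999
    = 108.099 + 12.096 + 15.999 = 136.194

136.19 g/mol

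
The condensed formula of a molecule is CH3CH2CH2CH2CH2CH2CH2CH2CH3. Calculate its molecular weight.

128.26 g/mol

Atom tally by fragment:
  CH3 → C:1 H:3
  CH2 → C:1 H:2
  CH2 → C:1 H:2
  CH2 → C:1 H:2
  CH2 → C:1 H:2
  CH2 → C:1 H:2
  CH2 → C:1 H:2
  CH2 → C:1 H:2
  CH3 → C:1 H:3
Element totals:
  C: 9
  H: 20
Molecular formula: C9H20.
  M = 9(12.011) + 20(1.008)
    = 108.099 + 20.160 = 128.259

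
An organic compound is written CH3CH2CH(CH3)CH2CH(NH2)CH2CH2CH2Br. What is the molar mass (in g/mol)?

222.17 g/mol

Element totals:
  C: 9
  H: 20
  Br: 1
  N: 1
Molecular formula: C9H20BrN.
  M = 9(12.011) + 20(1.008) + 79.904 + 14.007
    = 108.099 + 20.160 + 79.904 + 14.007 = 222.170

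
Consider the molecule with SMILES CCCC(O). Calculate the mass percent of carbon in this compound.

64.82%

Atom tally by fragment:
  CH3 → C:1 H:3
  CH2 → C:1 H:2
  CH2 → C:1 H:2
  CH2OH → C:1 H:3 O:1
Element totals:
  C: 4
  H: 10
  O: 1
Molecular formula: C4H10O.
Molar mass = 74.123 g/mol.
Mass from C: 4 × 12.011 = 48.044 g/mol.
%C = 48.044 / 74.123 × 100 = 64.82%.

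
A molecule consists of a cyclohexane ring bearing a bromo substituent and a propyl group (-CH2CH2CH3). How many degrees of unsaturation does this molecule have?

1

Atom tally by fragment:
  cyclohexane ring core → C:6 H:12
  (− 2 ring H displaced by substituents)
  + Br → Br:1
  + CH2CH2CH3 → C:3 H:7
Element totals:
  C: 9
  H: 17
  Br: 1
Molecular formula: C9H17Br.
DoU = (2C + 2 + N − H − X) / 2 = (2·9 + 2 + 0 − 17 − 1) / 2 = 1.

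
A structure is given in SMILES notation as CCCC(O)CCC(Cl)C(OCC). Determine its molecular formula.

Atom tally by fragment:
  CH3 → C:1 H:3
  CH2 → C:1 H:2
  CH2 → C:1 H:2
  CH(OH) → C:1 H:2 O:1
  CH2 → C:1 H:2
  CH2 → C:1 H:2
  CH(Cl) → C:1 H:1 Cl:1
  CH2OC2H5 → C:3 H:7 O:1
Element totals:
  C: 10
  H: 21
  Cl: 1
  O: 2

C10H21ClO2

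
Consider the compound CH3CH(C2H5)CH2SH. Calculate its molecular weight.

104.21 g/mol

Atom tally by fragment:
  CH3 → C:1 H:3
  CH(C2H5) → C:3 H:6
  CH2SH → C:1 H:3 S:1
Element totals:
  C: 5
  H: 12
  S: 1
Molecular formula: C5H12S.
  M = 5(12.011) + 12(1.008) + 32.06
    = 60.055 + 12.096 + 32.060 = 104.211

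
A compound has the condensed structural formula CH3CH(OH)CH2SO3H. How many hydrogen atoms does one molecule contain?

Atom tally by fragment:
  CH3 → C:1 H:3
  CH(OH) → C:1 H:2 O:1
  CH2SO3H → C:1 H:3 S:1 O:3
Element totals:
  C: 3
  H: 8
  O: 4
  S: 1

8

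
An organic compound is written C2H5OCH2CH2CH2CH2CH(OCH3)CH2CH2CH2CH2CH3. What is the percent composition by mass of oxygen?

Element totals:
  C: 13
  H: 28
  O: 2
Molecular formula: C13H28O2.
Molar mass = 216.365 g/mol.
Mass from O: 2 × 15.999 = 31.998 g/mol.
%O = 31.998 / 216.365 × 100 = 14.79%.

14.79%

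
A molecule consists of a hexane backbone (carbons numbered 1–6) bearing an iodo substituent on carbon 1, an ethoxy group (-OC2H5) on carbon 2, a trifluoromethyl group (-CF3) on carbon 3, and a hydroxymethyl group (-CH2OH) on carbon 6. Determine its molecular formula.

Atom tally by fragment:
  ICH2 → C:1 H:2 I:1
  CH(OC2H5) → C:3 H:6 O:1
  CH(CF3) → C:2 H:1 F:3
  CH2 → C:1 H:2
  CH2 → C:1 H:2
  CH2CH2OH → C:2 H:5 O:1
Element totals:
  C: 10
  H: 18
  F: 3
  I: 1
  O: 2

C10H18F3IO2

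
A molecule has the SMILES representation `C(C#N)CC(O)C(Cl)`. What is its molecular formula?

C5H8ClNO

Atom tally by fragment:
  NCCH2 → C:2 H:2 N:1
  CH2 → C:1 H:2
  CH(OH) → C:1 H:2 O:1
  CH2Cl → C:1 H:2 Cl:1
Element totals:
  C: 5
  H: 8
  Cl: 1
  N: 1
  O: 1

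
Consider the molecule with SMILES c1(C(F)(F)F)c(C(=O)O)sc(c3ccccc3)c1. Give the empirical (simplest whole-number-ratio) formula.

C12H7F3O2S

Atom tally by fragment:
  thiophene ring core → C:4 H:4 S:1
  (− 3 ring H displaced by substituents)
  + CF3 → C:1 F:3
  + COOH → C:1 H:1 O:2
  + C6H5 → C:6 H:5
Element totals:
  C: 12
  H: 7
  F: 3
  O: 2
  S: 1
Molecular formula: C12H7F3O2S.
gcd of subscripts (12, 3, 7, 2, 1) = 1, so the empirical formula equals the molecular formula.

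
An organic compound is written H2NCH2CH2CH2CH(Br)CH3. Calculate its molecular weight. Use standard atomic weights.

166.06 g/mol

Element totals:
  C: 5
  H: 12
  Br: 1
  N: 1
Molecular formula: C5H12BrN.
  M = 5(12.011) + 12(1.008) + 79.904 + 14.007
    = 60.055 + 12.096 + 79.904 + 14.007 = 166.062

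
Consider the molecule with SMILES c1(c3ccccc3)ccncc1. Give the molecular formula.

C11H9N

Atom tally by fragment:
  pyridine ring core → C:5 H:5 N:1
  (− 1 ring H displaced by substituents)
  + C6H5 → C:6 H:5
Element totals:
  C: 11
  H: 9
  N: 1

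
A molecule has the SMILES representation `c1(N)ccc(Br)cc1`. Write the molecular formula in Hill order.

Atom tally by fragment:
  benzene ring core → C:6 H:6
  (− 2 ring H displaced by substituents)
  + NH2 → N:1 H:2
  + Br → Br:1
Element totals:
  C: 6
  H: 6
  Br: 1
  N: 1

C6H6BrN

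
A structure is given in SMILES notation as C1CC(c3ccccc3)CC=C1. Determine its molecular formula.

C12H14

Atom tally by fragment:
  cyclohexene ring core → C:6 H:10
  (− 1 ring H displaced by substituents)
  + C6H5 → C:6 H:5
Element totals:
  C: 12
  H: 14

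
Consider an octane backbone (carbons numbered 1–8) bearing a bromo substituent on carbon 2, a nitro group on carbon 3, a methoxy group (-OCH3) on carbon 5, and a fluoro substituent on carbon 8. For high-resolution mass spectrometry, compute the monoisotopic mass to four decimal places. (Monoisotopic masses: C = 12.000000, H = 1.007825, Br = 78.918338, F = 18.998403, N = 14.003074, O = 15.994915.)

285.0376

Atom tally by fragment:
  CH3 → C:1 H:3
  CH(Br) → C:1 H:1 Br:1
  CH(NO2) → C:1 H:1 N:1 O:2
  CH2 → C:1 H:2
  CH(OCH3) → C:2 H:4 O:1
  CH2 → C:1 H:2
  CH2 → C:1 H:2
  CH2F → C:1 H:2 F:1
Element totals:
  C: 9
  H: 17
  Br: 1
  F: 1
  N: 1
  O: 3
Molecular formula: C9H17BrFNO3.
  M = 9(12.0) + 17(1.007825) + 78.918338 + 18.998403 + 14.003074 + 3(15.994915)
    = 108.000000 + 17.133025 + 78.918338 + 18.998403 + 14.003074 + 47.984745 = 285.037585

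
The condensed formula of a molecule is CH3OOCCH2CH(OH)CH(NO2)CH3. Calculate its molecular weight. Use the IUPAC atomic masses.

Atom tally by fragment:
  CH3OOCCH2 → C:3 H:5 O:2
  CH(OH) → C:1 H:2 O:1
  CH(NO2) → C:1 H:1 N:1 O:2
  CH3 → C:1 H:3
Element totals:
  C: 6
  H: 11
  N: 1
  O: 5
Molecular formula: C6H11NO5.
  M = 6(12.011) + 11(1.008) + 14.007 + 5(15.999)
    = 72.066 + 11.088 + 14.007 + 79.995 = 177.156

177.16 g/mol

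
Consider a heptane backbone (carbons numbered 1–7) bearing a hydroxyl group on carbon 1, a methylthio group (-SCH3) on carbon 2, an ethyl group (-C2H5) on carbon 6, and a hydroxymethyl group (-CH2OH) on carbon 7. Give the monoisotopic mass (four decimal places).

220.1497

Atom tally by fragment:
  HOCH2 → C:1 H:3 O:1
  CH(SCH3) → C:2 H:4 S:1
  CH2 → C:1 H:2
  CH2 → C:1 H:2
  CH2 → C:1 H:2
  CH(C2H5) → C:3 H:6
  CH2CH2OH → C:2 H:5 O:1
Element totals:
  C: 11
  H: 24
  O: 2
  S: 1
Molecular formula: C11H24O2S.
  M = 11(12.0) + 24(1.007825) + 2(15.994915) + 31.972071
    = 132.000000 + 24.187800 + 31.989830 + 31.972071 = 220.149701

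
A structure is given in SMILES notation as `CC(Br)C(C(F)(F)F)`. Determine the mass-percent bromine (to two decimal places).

Atom tally by fragment:
  CH3 → C:1 H:3
  CH(Br) → C:1 H:1 Br:1
  CH2CF3 → C:2 H:2 F:3
Element totals:
  C: 4
  H: 6
  Br: 1
  F: 3
Molecular formula: C4H6BrF3.
Molar mass = 190.990 g/mol.
Mass from Br: 1 × 79.904 = 79.904 g/mol.
%Br = 79.904 / 190.990 × 100 = 41.84%.

41.84%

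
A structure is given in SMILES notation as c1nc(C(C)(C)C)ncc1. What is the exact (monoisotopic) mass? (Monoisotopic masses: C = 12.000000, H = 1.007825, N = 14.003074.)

Atom tally by fragment:
  pyrimidine ring core → C:4 H:4 N:2
  (− 1 ring H displaced by substituents)
  + C(CH3)3 → C:4 H:9
Element totals:
  C: 8
  H: 12
  N: 2
Molecular formula: C8H12N2.
  M = 8(12.0) + 12(1.007825) + 2(14.003074)
    = 96.000000 + 12.093900 + 28.006148 = 136.100048

136.1000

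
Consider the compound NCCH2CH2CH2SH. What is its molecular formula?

Element totals:
  C: 4
  H: 7
  N: 1
  S: 1

C4H7NS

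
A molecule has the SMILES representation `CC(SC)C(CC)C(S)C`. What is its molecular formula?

C8H18S2

Atom tally by fragment:
  CH3 → C:1 H:3
  CH(SCH3) → C:2 H:4 S:1
  CH(C2H5) → C:3 H:6
  CH(SH) → C:1 H:2 S:1
  CH3 → C:1 H:3
Element totals:
  C: 8
  H: 18
  S: 2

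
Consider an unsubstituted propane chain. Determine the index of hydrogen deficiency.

Atom tally by fragment:
  CH3 → C:1 H:3
  CH2 → C:1 H:2
  CH3 → C:1 H:3
Element totals:
  C: 3
  H: 8
Molecular formula: C3H8.
DoU = (2C + 2 + N − H − X) / 2 = (2·3 + 2 + 0 − 8 − 0) / 2 = 0.

0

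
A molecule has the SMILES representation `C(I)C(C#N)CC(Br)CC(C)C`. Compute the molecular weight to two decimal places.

344.03 g/mol

Atom tally by fragment:
  ICH2 → C:1 H:2 I:1
  CH(CN) → C:2 H:1 N:1
  CH2 → C:1 H:2
  CH(Br) → C:1 H:1 Br:1
  CH2 → C:1 H:2
  CH(CH3) → C:2 H:4
  CH3 → C:1 H:3
Element totals:
  C: 9
  H: 15
  Br: 1
  I: 1
  N: 1
Molecular formula: C9H15BrIN.
  M = 9(12.011) + 15(1.008) + 79.904 + 126.904 + 14.007
    = 108.099 + 15.120 + 79.904 + 126.904 + 14.007 = 344.034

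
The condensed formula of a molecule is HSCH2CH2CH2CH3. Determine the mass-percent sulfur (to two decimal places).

35.55%

Element totals:
  C: 4
  H: 10
  S: 1
Molecular formula: C4H10S.
Molar mass = 90.184 g/mol.
Mass from S: 1 × 32.06 = 32.060 g/mol.
%S = 32.060 / 90.184 × 100 = 35.55%.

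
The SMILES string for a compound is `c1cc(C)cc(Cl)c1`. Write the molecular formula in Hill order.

Atom tally by fragment:
  benzene ring core → C:6 H:6
  (− 2 ring H displaced by substituents)
  + CH3 → C:1 H:3
  + Cl → Cl:1
Element totals:
  C: 7
  H: 7
  Cl: 1

C7H7Cl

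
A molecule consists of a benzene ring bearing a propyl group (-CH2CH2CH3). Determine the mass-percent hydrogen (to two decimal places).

Atom tally by fragment:
  benzene ring core → C:6 H:6
  (− 1 ring H displaced by substituents)
  + CH2CH2CH3 → C:3 H:7
Element totals:
  C: 9
  H: 12
Molecular formula: C9H12.
Molar mass = 120.195 g/mol.
Mass from H: 12 × 1.008 = 12.096 g/mol.
%H = 12.096 / 120.195 × 100 = 10.06%.

10.06%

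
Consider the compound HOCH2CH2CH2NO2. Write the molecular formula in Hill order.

Element totals:
  C: 3
  H: 7
  N: 1
  O: 3

C3H7NO3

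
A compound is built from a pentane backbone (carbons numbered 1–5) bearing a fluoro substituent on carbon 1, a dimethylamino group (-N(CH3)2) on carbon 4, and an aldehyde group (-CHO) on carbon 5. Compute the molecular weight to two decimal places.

161.22 g/mol

Atom tally by fragment:
  FCH2 → C:1 H:2 F:1
  CH2 → C:1 H:2
  CH2 → C:1 H:2
  CH(N(CH3)2) → C:3 H:7 N:1
  CH2CHO → C:2 H:3 O:1
Element totals:
  C: 8
  H: 16
  F: 1
  N: 1
  O: 1
Molecular formula: C8H16FNO.
  M = 8(12.011) + 16(1.008) + 18.998 + 14.007 + 15.999
    = 96.088 + 16.128 + 18.998 + 14.007 + 15.999 = 161.220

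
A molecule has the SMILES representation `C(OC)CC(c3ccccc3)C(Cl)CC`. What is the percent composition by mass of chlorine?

Atom tally by fragment:
  CH3OCH2 → C:2 H:5 O:1
  CH2 → C:1 H:2
  CH(C6H5) → C:7 H:6
  CH(Cl) → C:1 H:1 Cl:1
  CH2 → C:1 H:2
  CH3 → C:1 H:3
Element totals:
  C: 13
  H: 19
  Cl: 1
  O: 1
Molecular formula: C13H19ClO.
Molar mass = 226.744 g/mol.
Mass from Cl: 1 × 35.45 = 35.450 g/mol.
%Cl = 35.450 / 226.744 × 100 = 15.63%.

15.63%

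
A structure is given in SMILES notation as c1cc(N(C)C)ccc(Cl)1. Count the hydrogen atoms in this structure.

10

Atom tally by fragment:
  benzene ring core → C:6 H:6
  (− 2 ring H displaced by substituents)
  + N(CH3)2 → N:1 C:2 H:6
  + Cl → Cl:1
Element totals:
  C: 8
  H: 10
  Cl: 1
  N: 1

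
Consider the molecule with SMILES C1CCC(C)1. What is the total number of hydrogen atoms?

10

Atom tally by fragment:
  cyclobutane ring core → C:4 H:8
  (− 1 ring H displaced by substituents)
  + CH3 → C:1 H:3
Element totals:
  C: 5
  H: 10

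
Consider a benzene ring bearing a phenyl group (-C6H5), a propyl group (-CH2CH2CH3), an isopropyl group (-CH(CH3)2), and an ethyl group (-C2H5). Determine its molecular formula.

Atom tally by fragment:
  benzene ring core → C:6 H:6
  (− 4 ring H displaced by substituents)
  + C6H5 → C:6 H:5
  + CH2CH2CH3 → C:3 H:7
  + CH(CH3)2 → C:3 H:7
  + C2H5 → C:2 H:5
Element totals:
  C: 20
  H: 26

C20H26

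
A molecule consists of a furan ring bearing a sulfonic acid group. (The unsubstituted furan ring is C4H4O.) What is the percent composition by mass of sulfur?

21.64%

Atom tally by fragment:
  furan ring core → C:4 H:4 O:1
  (− 1 ring H displaced by substituents)
  + SO3H → S:1 O:3 H:1
Element totals:
  C: 4
  H: 4
  O: 4
  S: 1
Molecular formula: C4H4O4S.
Molar mass = 148.132 g/mol.
Mass from S: 1 × 32.06 = 32.060 g/mol.
%S = 32.060 / 148.132 × 100 = 21.64%.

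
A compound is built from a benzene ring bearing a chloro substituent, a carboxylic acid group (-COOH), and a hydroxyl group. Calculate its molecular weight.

172.56 g/mol

Atom tally by fragment:
  benzene ring core → C:6 H:6
  (− 3 ring H displaced by substituents)
  + Cl → Cl:1
  + COOH → C:1 H:1 O:2
  + OH → O:1 H:1
Element totals:
  C: 7
  H: 5
  Cl: 1
  O: 3
Molecular formula: C7H5ClO3.
  M = 7(12.011) + 5(1.008) + 35.45 + 3(15.999)
    = 84.077 + 5.040 + 35.450 + 47.997 = 172.564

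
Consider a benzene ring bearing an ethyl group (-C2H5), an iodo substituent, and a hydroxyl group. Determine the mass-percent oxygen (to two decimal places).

Atom tally by fragment:
  benzene ring core → C:6 H:6
  (− 3 ring H displaced by substituents)
  + C2H5 → C:2 H:5
  + I → I:1
  + OH → O:1 H:1
Element totals:
  C: 8
  H: 9
  I: 1
  O: 1
Molecular formula: C8H9IO.
Molar mass = 248.063 g/mol.
Mass from O: 1 × 15.999 = 15.999 g/mol.
%O = 15.999 / 248.063 × 100 = 6.45%.

6.45%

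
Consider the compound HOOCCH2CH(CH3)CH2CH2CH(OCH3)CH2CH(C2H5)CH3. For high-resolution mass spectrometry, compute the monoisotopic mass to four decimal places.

230.1882

Element totals:
  C: 13
  H: 26
  O: 3
Molecular formula: C13H26O3.
  M = 13(12.0) + 26(1.007825) + 3(15.994915)
    = 156.000000 + 26.203450 + 47.984745 = 230.188195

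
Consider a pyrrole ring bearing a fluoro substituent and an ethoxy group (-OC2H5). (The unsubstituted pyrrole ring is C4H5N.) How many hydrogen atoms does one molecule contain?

Atom tally by fragment:
  pyrrole ring core → C:4 H:5 N:1
  (− 2 ring H displaced by substituents)
  + F → F:1
  + OC2H5 → C:2 H:5 O:1
Element totals:
  C: 6
  H: 8
  F: 1
  N: 1
  O: 1

8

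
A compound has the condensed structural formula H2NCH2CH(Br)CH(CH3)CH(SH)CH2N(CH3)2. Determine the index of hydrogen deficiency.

Element totals:
  C: 8
  H: 19
  Br: 1
  N: 2
  S: 1
Molecular formula: C8H19BrN2S.
DoU = (2C + 2 + N − H − X) / 2 = (2·8 + 2 + 2 − 19 − 1) / 2 = 0.

0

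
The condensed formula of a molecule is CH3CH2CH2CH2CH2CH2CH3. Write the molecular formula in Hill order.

Atom tally by fragment:
  CH3 → C:1 H:3
  CH2 → C:1 H:2
  CH2 → C:1 H:2
  CH2 → C:1 H:2
  CH2 → C:1 H:2
  CH2 → C:1 H:2
  CH3 → C:1 H:3
Element totals:
  C: 7
  H: 16

C7H16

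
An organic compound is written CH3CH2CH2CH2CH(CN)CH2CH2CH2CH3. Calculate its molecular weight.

Atom tally by fragment:
  CH3 → C:1 H:3
  CH2 → C:1 H:2
  CH2 → C:1 H:2
  CH2 → C:1 H:2
  CH(CN) → C:2 H:1 N:1
  CH2 → C:1 H:2
  CH2 → C:1 H:2
  CH2 → C:1 H:2
  CH3 → C:1 H:3
Element totals:
  C: 10
  H: 19
  N: 1
Molecular formula: C10H19N.
  M = 10(12.011) + 19(1.008) + 14.007
    = 120.110 + 19.152 + 14.007 = 153.269

153.27 g/mol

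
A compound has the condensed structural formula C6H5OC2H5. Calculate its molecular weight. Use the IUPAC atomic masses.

Atom tally by fragment:
  benzene ring core → C:6 H:6
  (− 1 ring H displaced by substituents)
  + OC2H5 → C:2 H:5 O:1
Element totals:
  C: 8
  H: 10
  O: 1
Molecular formula: C8H10O.
  M = 8(12.011) + 10(1.008) + 15.999
    = 96.088 + 10.080 + 15.999 = 122.167

122.17 g/mol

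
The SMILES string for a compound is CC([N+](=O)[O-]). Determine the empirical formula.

Atom tally by fragment:
  CH3 → C:1 H:3
  CH2NO2 → C:1 H:2 N:1 O:2
Element totals:
  C: 2
  H: 5
  N: 1
  O: 2
Molecular formula: C2H5NO2.
gcd of subscripts (2, 5, 1, 2) = 1, so the empirical formula equals the molecular formula.

C2H5NO2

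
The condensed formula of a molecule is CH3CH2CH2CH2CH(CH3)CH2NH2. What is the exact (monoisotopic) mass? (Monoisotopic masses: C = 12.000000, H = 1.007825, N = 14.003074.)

115.1361

Element totals:
  C: 7
  H: 17
  N: 1
Molecular formula: C7H17N.
  M = 7(12.0) + 17(1.007825) + 14.003074
    = 84.000000 + 17.133025 + 14.003074 = 115.136099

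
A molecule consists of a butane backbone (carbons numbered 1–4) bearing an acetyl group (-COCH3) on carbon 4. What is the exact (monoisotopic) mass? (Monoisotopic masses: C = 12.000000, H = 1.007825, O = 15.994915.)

Atom tally by fragment:
  CH3 → C:1 H:3
  CH2 → C:1 H:2
  CH2 → C:1 H:2
  CH2COCH3 → C:3 H:5 O:1
Element totals:
  C: 6
  H: 12
  O: 1
Molecular formula: C6H12O.
  M = 6(12.0) + 12(1.007825) + 15.994915
    = 72.000000 + 12.093900 + 15.994915 = 100.088815

100.0888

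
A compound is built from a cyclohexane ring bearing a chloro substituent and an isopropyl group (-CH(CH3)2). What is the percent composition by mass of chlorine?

22.06%

Atom tally by fragment:
  cyclohexane ring core → C:6 H:12
  (− 2 ring H displaced by substituents)
  + Cl → Cl:1
  + CH(CH3)2 → C:3 H:7
Element totals:
  C: 9
  H: 17
  Cl: 1
Molecular formula: C9H17Cl.
Molar mass = 160.685 g/mol.
Mass from Cl: 1 × 35.45 = 35.450 g/mol.
%Cl = 35.450 / 160.685 × 100 = 22.06%.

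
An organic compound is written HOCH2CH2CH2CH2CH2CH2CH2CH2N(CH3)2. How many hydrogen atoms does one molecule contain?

23

Atom tally by fragment:
  HOCH2CH2 → C:2 H:5 O:1
  CH2 → C:1 H:2
  CH2 → C:1 H:2
  CH2 → C:1 H:2
  CH2 → C:1 H:2
  CH2 → C:1 H:2
  CH2N(CH3)2 → C:3 H:8 N:1
Element totals:
  C: 10
  H: 23
  N: 1
  O: 1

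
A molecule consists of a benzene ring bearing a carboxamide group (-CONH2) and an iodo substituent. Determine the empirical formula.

Atom tally by fragment:
  benzene ring core → C:6 H:6
  (− 2 ring H displaced by substituents)
  + CONH2 → C:1 H:2 O:1 N:1
  + I → I:1
Element totals:
  C: 7
  H: 6
  I: 1
  N: 1
  O: 1
Molecular formula: C7H6INO.
gcd of subscripts (7, 6, 1, 1, 1) = 1, so the empirical formula equals the molecular formula.

C7H6INO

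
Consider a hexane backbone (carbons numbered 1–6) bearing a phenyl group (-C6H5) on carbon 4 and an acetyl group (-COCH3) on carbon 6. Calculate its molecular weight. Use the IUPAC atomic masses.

Atom tally by fragment:
  CH3 → C:1 H:3
  CH2 → C:1 H:2
  CH2 → C:1 H:2
  CH(C6H5) → C:7 H:6
  CH2 → C:1 H:2
  CH2COCH3 → C:3 H:5 O:1
Element totals:
  C: 14
  H: 20
  O: 1
Molecular formula: C14H20O.
  M = 14(12.011) + 20(1.008) + 15.999
    = 168.154 + 20.160 + 15.999 = 204.313

204.31 g/mol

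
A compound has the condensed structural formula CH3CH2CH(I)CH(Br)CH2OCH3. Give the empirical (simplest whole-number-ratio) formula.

Atom tally by fragment:
  CH3 → C:1 H:3
  CH2 → C:1 H:2
  CH(I) → C:1 H:1 I:1
  CH(Br) → C:1 H:1 Br:1
  CH2OCH3 → C:2 H:5 O:1
Element totals:
  C: 6
  H: 12
  Br: 1
  I: 1
  O: 1
Molecular formula: C6H12BrIO.
gcd of subscripts (1, 6, 12, 1, 1) = 1, so the empirical formula equals the molecular formula.

C6H12BrIO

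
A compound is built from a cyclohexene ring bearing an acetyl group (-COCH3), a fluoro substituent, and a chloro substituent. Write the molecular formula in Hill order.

C8H10ClFO

Atom tally by fragment:
  cyclohexene ring core → C:6 H:10
  (− 3 ring H displaced by substituents)
  + COCH3 → C:2 H:3 O:1
  + F → F:1
  + Cl → Cl:1
Element totals:
  C: 8
  H: 10
  Cl: 1
  F: 1
  O: 1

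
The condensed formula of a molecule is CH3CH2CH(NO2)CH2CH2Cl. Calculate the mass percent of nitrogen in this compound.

Atom tally by fragment:
  CH3 → C:1 H:3
  CH2 → C:1 H:2
  CH(NO2) → C:1 H:1 N:1 O:2
  CH2 → C:1 H:2
  CH2Cl → C:1 H:2 Cl:1
Element totals:
  C: 5
  H: 10
  Cl: 1
  N: 1
  O: 2
Molecular formula: C5H10ClNO2.
Molar mass = 151.590 g/mol.
Mass from N: 1 × 14.007 = 14.007 g/mol.
%N = 14.007 / 151.590 × 100 = 9.24%.

9.24%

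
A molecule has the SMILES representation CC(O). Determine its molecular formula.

C2H6O

Atom tally by fragment:
  CH3 → C:1 H:3
  CH2OH → C:1 H:3 O:1
Element totals:
  C: 2
  H: 6
  O: 1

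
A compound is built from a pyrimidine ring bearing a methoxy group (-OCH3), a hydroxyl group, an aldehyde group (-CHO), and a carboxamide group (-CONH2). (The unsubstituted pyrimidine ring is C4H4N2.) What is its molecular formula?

C7H7N3O4

Atom tally by fragment:
  pyrimidine ring core → C:4 H:4 N:2
  (− 4 ring H displaced by substituents)
  + OCH3 → C:1 H:3 O:1
  + OH → O:1 H:1
  + CHO → C:1 H:1 O:1
  + CONH2 → C:1 H:2 O:1 N:1
Element totals:
  C: 7
  H: 7
  N: 3
  O: 4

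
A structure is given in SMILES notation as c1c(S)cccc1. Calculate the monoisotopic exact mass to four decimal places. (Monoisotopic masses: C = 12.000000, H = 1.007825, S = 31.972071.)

110.0190

Atom tally by fragment:
  benzene ring core → C:6 H:6
  (− 1 ring H displaced by substituents)
  + SH → S:1 H:1
Element totals:
  C: 6
  H: 6
  S: 1
Molecular formula: C6H6S.
  M = 6(12.0) + 6(1.007825) + 31.972071
    = 72.000000 + 6.046950 + 31.972071 = 110.019021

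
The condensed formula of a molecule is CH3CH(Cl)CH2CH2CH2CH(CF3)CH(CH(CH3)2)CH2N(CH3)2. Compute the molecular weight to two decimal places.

Atom tally by fragment:
  CH3 → C:1 H:3
  CH(Cl) → C:1 H:1 Cl:1
  CH2 → C:1 H:2
  CH2 → C:1 H:2
  CH2 → C:1 H:2
  CH(CF3) → C:2 H:1 F:3
  CH(CH(CH3)2) → C:4 H:8
  CH2N(CH3)2 → C:3 H:8 N:1
Element totals:
  C: 14
  H: 27
  Cl: 1
  F: 3
  N: 1
Molecular formula: C14H27ClF3N.
  M = 14(12.011) + 27(1.008) + 35.45 + 3(18.998) + 14.007
    = 168.154 + 27.216 + 35.450 + 56.994 + 14.007 = 301.821

301.82 g/mol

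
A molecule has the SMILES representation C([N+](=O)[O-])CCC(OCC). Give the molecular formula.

Atom tally by fragment:
  O2NCH2 → C:1 H:2 N:1 O:2
  CH2 → C:1 H:2
  CH2 → C:1 H:2
  CH2OC2H5 → C:3 H:7 O:1
Element totals:
  C: 6
  H: 13
  N: 1
  O: 3

C6H13NO3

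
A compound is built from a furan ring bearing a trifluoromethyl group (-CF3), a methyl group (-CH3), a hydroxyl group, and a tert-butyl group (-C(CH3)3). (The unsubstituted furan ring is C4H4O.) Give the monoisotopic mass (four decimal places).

222.0868

Atom tally by fragment:
  furan ring core → C:4 H:4 O:1
  (− 4 ring H displaced by substituents)
  + CF3 → C:1 F:3
  + CH3 → C:1 H:3
  + OH → O:1 H:1
  + C(CH3)3 → C:4 H:9
Element totals:
  C: 10
  H: 13
  F: 3
  O: 2
Molecular formula: C10H13F3O2.
  M = 10(12.0) + 13(1.007825) + 3(18.998403) + 2(15.994915)
    = 120.000000 + 13.101725 + 56.995209 + 31.989830 = 222.086764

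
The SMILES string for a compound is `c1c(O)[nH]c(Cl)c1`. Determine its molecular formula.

C4H4ClNO

Atom tally by fragment:
  pyrrole ring core → C:4 H:5 N:1
  (− 2 ring H displaced by substituents)
  + OH → O:1 H:1
  + Cl → Cl:1
Element totals:
  C: 4
  H: 4
  Cl: 1
  N: 1
  O: 1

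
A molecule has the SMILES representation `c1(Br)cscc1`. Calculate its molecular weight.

Atom tally by fragment:
  thiophene ring core → C:4 H:4 S:1
  (− 1 ring H displaced by substituents)
  + Br → Br:1
Element totals:
  C: 4
  H: 3
  Br: 1
  S: 1
Molecular formula: C4H3BrS.
  M = 4(12.011) + 3(1.008) + 79.904 + 32.06
    = 48.044 + 3.024 + 79.904 + 32.060 = 163.032

163.03 g/mol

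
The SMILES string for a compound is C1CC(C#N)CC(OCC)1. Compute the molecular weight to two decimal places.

Atom tally by fragment:
  cyclopentane ring core → C:5 H:10
  (− 2 ring H displaced by substituents)
  + CN → C:1 N:1
  + OC2H5 → C:2 H:5 O:1
Element totals:
  C: 8
  H: 13
  N: 1
  O: 1
Molecular formula: C8H13NO.
  M = 8(12.011) + 13(1.008) + 14.007 + 15.999
    = 96.088 + 13.104 + 14.007 + 15.999 = 139.198

139.20 g/mol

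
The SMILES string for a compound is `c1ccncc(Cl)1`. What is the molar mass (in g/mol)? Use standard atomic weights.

Atom tally by fragment:
  pyridine ring core → C:5 H:5 N:1
  (− 1 ring H displaced by substituents)
  + Cl → Cl:1
Element totals:
  C: 5
  H: 4
  Cl: 1
  N: 1
Molecular formula: C5H4ClN.
  M = 5(12.011) + 4(1.008) + 35.45 + 14.007
    = 60.055 + 4.032 + 35.450 + 14.007 = 113.544

113.54 g/mol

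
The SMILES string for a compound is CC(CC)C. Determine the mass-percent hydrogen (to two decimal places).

16.76%

Atom tally by fragment:
  CH3 → C:1 H:3
  CH(C2H5) → C:3 H:6
  CH3 → C:1 H:3
Element totals:
  C: 5
  H: 12
Molecular formula: C5H12.
Molar mass = 72.151 g/mol.
Mass from H: 12 × 1.008 = 12.096 g/mol.
%H = 12.096 / 72.151 × 100 = 16.76%.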